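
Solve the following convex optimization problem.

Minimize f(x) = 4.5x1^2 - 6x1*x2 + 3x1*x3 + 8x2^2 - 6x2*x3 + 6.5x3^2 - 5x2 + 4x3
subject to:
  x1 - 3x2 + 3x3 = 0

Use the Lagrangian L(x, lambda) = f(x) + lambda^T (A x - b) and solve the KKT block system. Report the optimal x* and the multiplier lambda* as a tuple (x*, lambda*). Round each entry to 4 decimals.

Form the Lagrangian:
  L(x, lambda) = (1/2) x^T Q x + c^T x + lambda^T (A x - b)
Stationarity (grad_x L = 0): Q x + c + A^T lambda = 0.
Primal feasibility: A x = b.

This gives the KKT block system:
  [ Q   A^T ] [ x     ]   [-c ]
  [ A    0  ] [ lambda ] = [ b ]

Solving the linear system:
  x*      = (0.2432, 0.1351, 0.0541)
  lambda* = (-1.5405)
  f(x*)   = -0.2297

x* = (0.2432, 0.1351, 0.0541), lambda* = (-1.5405)


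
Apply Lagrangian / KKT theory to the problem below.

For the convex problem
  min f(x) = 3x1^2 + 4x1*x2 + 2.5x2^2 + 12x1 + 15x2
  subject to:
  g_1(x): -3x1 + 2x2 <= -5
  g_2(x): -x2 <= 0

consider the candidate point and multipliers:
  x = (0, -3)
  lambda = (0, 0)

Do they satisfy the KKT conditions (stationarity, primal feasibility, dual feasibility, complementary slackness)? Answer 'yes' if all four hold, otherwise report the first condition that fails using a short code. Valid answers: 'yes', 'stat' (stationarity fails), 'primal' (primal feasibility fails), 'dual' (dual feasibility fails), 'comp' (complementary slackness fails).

Gradient of f: grad f(x) = Q x + c = (0, 0)
Constraint values g_i(x) = a_i^T x - b_i:
  g_1((0, -3)) = -1
  g_2((0, -3)) = 3
Stationarity residual: grad f(x) + sum_i lambda_i a_i = (0, 0)
  -> stationarity OK
Primal feasibility (all g_i <= 0): FAILS
Dual feasibility (all lambda_i >= 0): OK
Complementary slackness (lambda_i * g_i(x) = 0 for all i): OK

Verdict: the first failing condition is primal_feasibility -> primal.

primal


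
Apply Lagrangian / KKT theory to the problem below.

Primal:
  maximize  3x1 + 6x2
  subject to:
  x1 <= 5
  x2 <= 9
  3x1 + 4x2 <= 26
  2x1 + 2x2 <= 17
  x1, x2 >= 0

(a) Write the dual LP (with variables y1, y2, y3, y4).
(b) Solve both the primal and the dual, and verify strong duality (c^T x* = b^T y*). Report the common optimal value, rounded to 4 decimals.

The standard primal-dual pair for 'max c^T x s.t. A x <= b, x >= 0' is:
  Dual:  min b^T y  s.t.  A^T y >= c,  y >= 0.

So the dual LP is:
  minimize  5y1 + 9y2 + 26y3 + 17y4
  subject to:
    y1 + 3y3 + 2y4 >= 3
    y2 + 4y3 + 2y4 >= 6
    y1, y2, y3, y4 >= 0

Solving the primal: x* = (0, 6.5).
  primal value c^T x* = 39.
Solving the dual: y* = (0, 0, 1.5, 0).
  dual value b^T y* = 39.
Strong duality: c^T x* = b^T y*. Confirmed.

39


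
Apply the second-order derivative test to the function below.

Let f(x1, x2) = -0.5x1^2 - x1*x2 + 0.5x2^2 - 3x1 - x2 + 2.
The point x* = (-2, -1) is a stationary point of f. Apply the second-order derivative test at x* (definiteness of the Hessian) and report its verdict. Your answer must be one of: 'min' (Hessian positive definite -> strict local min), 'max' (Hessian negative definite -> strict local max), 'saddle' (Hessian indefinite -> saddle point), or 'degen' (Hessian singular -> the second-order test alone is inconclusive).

Compute the Hessian H = grad^2 f:
  H = [[-1, -1], [-1, 1]]
Verify stationarity: grad f(x*) = H x* + g = (0, 0).
Eigenvalues of H: -1.4142, 1.4142.
Eigenvalues have mixed signs, so H is indefinite -> x* is a saddle point.

saddle


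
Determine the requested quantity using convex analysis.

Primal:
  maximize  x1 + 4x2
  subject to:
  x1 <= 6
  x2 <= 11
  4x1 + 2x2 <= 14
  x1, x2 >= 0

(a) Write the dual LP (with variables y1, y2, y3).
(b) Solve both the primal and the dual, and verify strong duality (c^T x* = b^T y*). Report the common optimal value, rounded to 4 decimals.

The standard primal-dual pair for 'max c^T x s.t. A x <= b, x >= 0' is:
  Dual:  min b^T y  s.t.  A^T y >= c,  y >= 0.

So the dual LP is:
  minimize  6y1 + 11y2 + 14y3
  subject to:
    y1 + 4y3 >= 1
    y2 + 2y3 >= 4
    y1, y2, y3 >= 0

Solving the primal: x* = (0, 7).
  primal value c^T x* = 28.
Solving the dual: y* = (0, 0, 2).
  dual value b^T y* = 28.
Strong duality: c^T x* = b^T y*. Confirmed.

28


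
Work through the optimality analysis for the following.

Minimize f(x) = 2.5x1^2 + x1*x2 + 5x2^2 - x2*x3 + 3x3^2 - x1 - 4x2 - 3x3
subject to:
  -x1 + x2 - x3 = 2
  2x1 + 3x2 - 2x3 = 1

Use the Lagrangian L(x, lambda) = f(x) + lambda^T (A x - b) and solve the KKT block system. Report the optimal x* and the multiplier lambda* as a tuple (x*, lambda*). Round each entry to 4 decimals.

Form the Lagrangian:
  L(x, lambda) = (1/2) x^T Q x + c^T x + lambda^T (A x - b)
Stationarity (grad_x L = 0): Q x + c + A^T lambda = 0.
Primal feasibility: A x = b.

This gives the KKT block system:
  [ Q   A^T ] [ x     ]   [-c ]
  [ A    0  ] [ lambda ] = [ b ]

Solving the linear system:
  x*      = (-0.9813, 0.9251, -0.0936)
  lambda* = (-4.7341, 0.1236)
  f(x*)   = 3.4532

x* = (-0.9813, 0.9251, -0.0936), lambda* = (-4.7341, 0.1236)


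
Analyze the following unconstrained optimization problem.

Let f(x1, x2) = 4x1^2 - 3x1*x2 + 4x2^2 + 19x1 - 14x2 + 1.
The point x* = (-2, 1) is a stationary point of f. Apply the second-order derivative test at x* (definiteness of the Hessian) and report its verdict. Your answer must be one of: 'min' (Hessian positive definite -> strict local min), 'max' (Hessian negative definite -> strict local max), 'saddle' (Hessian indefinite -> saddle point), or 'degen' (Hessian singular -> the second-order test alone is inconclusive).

Compute the Hessian H = grad^2 f:
  H = [[8, -3], [-3, 8]]
Verify stationarity: grad f(x*) = H x* + g = (0, 0).
Eigenvalues of H: 5, 11.
Both eigenvalues > 0, so H is positive definite -> x* is a strict local min.

min


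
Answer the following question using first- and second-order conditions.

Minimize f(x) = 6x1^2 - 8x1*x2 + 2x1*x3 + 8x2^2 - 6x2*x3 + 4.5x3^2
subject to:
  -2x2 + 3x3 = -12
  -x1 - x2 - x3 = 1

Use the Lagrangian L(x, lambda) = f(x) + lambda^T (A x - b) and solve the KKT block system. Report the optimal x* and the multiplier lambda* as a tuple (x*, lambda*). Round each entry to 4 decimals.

Form the Lagrangian:
  L(x, lambda) = (1/2) x^T Q x + c^T x + lambda^T (A x - b)
Stationarity (grad_x L = 0): Q x + c + A^T lambda = 0.
Primal feasibility: A x = b.

This gives the KKT block system:
  [ Q   A^T ] [ x     ]   [-c ]
  [ A    0  ] [ lambda ] = [ b ]

Solving the linear system:
  x*      = (1.3553, 0.9868, -3.3421)
  lambda* = (11.6579, 1.6842)
  f(x*)   = 69.1053

x* = (1.3553, 0.9868, -3.3421), lambda* = (11.6579, 1.6842)


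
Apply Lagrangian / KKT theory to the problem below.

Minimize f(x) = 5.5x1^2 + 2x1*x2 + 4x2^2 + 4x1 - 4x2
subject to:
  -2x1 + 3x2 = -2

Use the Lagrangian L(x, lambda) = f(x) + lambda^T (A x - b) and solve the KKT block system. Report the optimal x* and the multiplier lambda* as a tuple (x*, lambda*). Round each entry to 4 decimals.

Form the Lagrangian:
  L(x, lambda) = (1/2) x^T Q x + c^T x + lambda^T (A x - b)
Stationarity (grad_x L = 0): Q x + c + A^T lambda = 0.
Primal feasibility: A x = b.

This gives the KKT block system:
  [ Q   A^T ] [ x     ]   [-c ]
  [ A    0  ] [ lambda ] = [ b ]

Solving the linear system:
  x*      = (0.2065, -0.529)
  lambda* = (2.6065)
  f(x*)   = 4.0774

x* = (0.2065, -0.529), lambda* = (2.6065)


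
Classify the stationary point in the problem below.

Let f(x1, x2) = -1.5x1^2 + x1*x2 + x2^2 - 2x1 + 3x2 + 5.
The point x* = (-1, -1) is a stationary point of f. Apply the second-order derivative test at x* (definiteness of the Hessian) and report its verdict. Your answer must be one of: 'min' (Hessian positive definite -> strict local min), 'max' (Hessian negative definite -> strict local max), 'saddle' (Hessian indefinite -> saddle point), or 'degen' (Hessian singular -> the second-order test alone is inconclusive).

Compute the Hessian H = grad^2 f:
  H = [[-3, 1], [1, 2]]
Verify stationarity: grad f(x*) = H x* + g = (0, 0).
Eigenvalues of H: -3.1926, 2.1926.
Eigenvalues have mixed signs, so H is indefinite -> x* is a saddle point.

saddle


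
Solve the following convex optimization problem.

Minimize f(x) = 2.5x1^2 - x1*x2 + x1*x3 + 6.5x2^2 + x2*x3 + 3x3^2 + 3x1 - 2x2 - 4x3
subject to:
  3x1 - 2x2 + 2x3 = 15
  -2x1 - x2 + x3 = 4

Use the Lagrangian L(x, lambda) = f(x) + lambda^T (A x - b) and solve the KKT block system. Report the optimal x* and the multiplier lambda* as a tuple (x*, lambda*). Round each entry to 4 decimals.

Form the Lagrangian:
  L(x, lambda) = (1/2) x^T Q x + c^T x + lambda^T (A x - b)
Stationarity (grad_x L = 0): Q x + c + A^T lambda = 0.
Primal feasibility: A x = b.

This gives the KKT block system:
  [ Q   A^T ] [ x     ]   [-c ]
  [ A    0  ] [ lambda ] = [ b ]

Solving the linear system:
  x*      = (1, -1.7143, 4.2857)
  lambda* = (-8, -5)
  f(x*)   = 64.6429

x* = (1, -1.7143, 4.2857), lambda* = (-8, -5)


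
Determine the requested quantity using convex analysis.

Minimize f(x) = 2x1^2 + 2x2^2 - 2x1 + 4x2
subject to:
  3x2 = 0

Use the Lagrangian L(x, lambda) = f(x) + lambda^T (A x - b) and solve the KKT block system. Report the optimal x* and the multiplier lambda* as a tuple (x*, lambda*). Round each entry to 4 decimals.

Form the Lagrangian:
  L(x, lambda) = (1/2) x^T Q x + c^T x + lambda^T (A x - b)
Stationarity (grad_x L = 0): Q x + c + A^T lambda = 0.
Primal feasibility: A x = b.

This gives the KKT block system:
  [ Q   A^T ] [ x     ]   [-c ]
  [ A    0  ] [ lambda ] = [ b ]

Solving the linear system:
  x*      = (0.5, 0)
  lambda* = (-1.3333)
  f(x*)   = -0.5

x* = (0.5, 0), lambda* = (-1.3333)


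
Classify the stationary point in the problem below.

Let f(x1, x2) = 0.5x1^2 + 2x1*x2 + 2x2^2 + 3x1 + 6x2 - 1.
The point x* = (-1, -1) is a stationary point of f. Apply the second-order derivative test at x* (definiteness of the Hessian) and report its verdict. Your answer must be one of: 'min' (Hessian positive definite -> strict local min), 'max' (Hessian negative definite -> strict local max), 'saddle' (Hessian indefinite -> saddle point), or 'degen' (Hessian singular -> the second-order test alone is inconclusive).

Compute the Hessian H = grad^2 f:
  H = [[1, 2], [2, 4]]
Verify stationarity: grad f(x*) = H x* + g = (0, 0).
Eigenvalues of H: 0, 5.
H has a zero eigenvalue (singular; positive semidefinite but not definite), so H is neither positive definite, negative definite, nor indefinite. The second-order test alone is inconclusive -> degen.
(Indeed, f is constant along the null direction of H through x*, so x* is not a strict local extremum.)

degen


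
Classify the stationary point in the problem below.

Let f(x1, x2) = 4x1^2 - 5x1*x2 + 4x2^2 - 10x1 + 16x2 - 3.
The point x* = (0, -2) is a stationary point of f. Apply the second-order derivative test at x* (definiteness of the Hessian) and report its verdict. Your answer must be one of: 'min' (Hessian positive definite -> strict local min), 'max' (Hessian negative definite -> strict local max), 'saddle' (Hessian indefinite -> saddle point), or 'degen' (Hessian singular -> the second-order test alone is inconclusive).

Compute the Hessian H = grad^2 f:
  H = [[8, -5], [-5, 8]]
Verify stationarity: grad f(x*) = H x* + g = (0, 0).
Eigenvalues of H: 3, 13.
Both eigenvalues > 0, so H is positive definite -> x* is a strict local min.

min


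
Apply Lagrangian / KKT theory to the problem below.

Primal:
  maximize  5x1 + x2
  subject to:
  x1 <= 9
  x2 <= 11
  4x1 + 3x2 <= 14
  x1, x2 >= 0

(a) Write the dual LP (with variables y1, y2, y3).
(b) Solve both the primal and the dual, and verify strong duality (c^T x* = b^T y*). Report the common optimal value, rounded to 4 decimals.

The standard primal-dual pair for 'max c^T x s.t. A x <= b, x >= 0' is:
  Dual:  min b^T y  s.t.  A^T y >= c,  y >= 0.

So the dual LP is:
  minimize  9y1 + 11y2 + 14y3
  subject to:
    y1 + 4y3 >= 5
    y2 + 3y3 >= 1
    y1, y2, y3 >= 0

Solving the primal: x* = (3.5, 0).
  primal value c^T x* = 17.5.
Solving the dual: y* = (0, 0, 1.25).
  dual value b^T y* = 17.5.
Strong duality: c^T x* = b^T y*. Confirmed.

17.5


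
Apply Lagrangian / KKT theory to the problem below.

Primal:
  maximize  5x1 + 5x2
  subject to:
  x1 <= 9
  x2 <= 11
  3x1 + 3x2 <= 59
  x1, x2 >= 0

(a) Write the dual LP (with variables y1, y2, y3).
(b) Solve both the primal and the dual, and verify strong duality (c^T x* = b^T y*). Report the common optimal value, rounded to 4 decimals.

The standard primal-dual pair for 'max c^T x s.t. A x <= b, x >= 0' is:
  Dual:  min b^T y  s.t.  A^T y >= c,  y >= 0.

So the dual LP is:
  minimize  9y1 + 11y2 + 59y3
  subject to:
    y1 + 3y3 >= 5
    y2 + 3y3 >= 5
    y1, y2, y3 >= 0

Solving the primal: x* = (8.6667, 11).
  primal value c^T x* = 98.3333.
Solving the dual: y* = (0, 0, 1.6667).
  dual value b^T y* = 98.3333.
Strong duality: c^T x* = b^T y*. Confirmed.

98.3333


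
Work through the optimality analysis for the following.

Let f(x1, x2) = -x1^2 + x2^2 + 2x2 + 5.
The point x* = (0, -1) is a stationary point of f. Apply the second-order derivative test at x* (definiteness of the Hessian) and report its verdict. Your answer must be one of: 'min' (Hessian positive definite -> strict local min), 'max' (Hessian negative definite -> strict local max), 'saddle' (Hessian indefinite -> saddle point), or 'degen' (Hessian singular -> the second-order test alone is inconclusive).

Compute the Hessian H = grad^2 f:
  H = [[-2, 0], [0, 2]]
Verify stationarity: grad f(x*) = H x* + g = (0, 0).
Eigenvalues of H: -2, 2.
Eigenvalues have mixed signs, so H is indefinite -> x* is a saddle point.

saddle


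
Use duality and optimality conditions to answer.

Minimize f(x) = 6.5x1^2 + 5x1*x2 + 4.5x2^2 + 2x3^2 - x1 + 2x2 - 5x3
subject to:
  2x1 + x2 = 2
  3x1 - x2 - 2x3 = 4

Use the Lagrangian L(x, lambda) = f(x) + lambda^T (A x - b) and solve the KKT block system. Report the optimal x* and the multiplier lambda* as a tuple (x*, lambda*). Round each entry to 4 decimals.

Form the Lagrangian:
  L(x, lambda) = (1/2) x^T Q x + c^T x + lambda^T (A x - b)
Stationarity (grad_x L = 0): Q x + c + A^T lambda = 0.
Primal feasibility: A x = b.

This gives the KKT block system:
  [ Q   A^T ] [ x     ]   [-c ]
  [ A    0  ] [ lambda ] = [ b ]

Solving the linear system:
  x*      = (1.3611, -0.7222, 0.4028)
  lambda* = (-4, -1.6944)
  f(x*)   = 4.9792

x* = (1.3611, -0.7222, 0.4028), lambda* = (-4, -1.6944)


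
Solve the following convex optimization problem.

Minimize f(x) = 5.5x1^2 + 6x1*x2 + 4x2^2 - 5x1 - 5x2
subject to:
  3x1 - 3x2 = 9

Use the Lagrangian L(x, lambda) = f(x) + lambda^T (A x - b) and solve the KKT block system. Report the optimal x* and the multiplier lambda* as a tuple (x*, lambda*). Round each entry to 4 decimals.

Form the Lagrangian:
  L(x, lambda) = (1/2) x^T Q x + c^T x + lambda^T (A x - b)
Stationarity (grad_x L = 0): Q x + c + A^T lambda = 0.
Primal feasibility: A x = b.

This gives the KKT block system:
  [ Q   A^T ] [ x     ]   [-c ]
  [ A    0  ] [ lambda ] = [ b ]

Solving the linear system:
  x*      = (1.6774, -1.3226)
  lambda* = (-1.8387)
  f(x*)   = 7.3871

x* = (1.6774, -1.3226), lambda* = (-1.8387)


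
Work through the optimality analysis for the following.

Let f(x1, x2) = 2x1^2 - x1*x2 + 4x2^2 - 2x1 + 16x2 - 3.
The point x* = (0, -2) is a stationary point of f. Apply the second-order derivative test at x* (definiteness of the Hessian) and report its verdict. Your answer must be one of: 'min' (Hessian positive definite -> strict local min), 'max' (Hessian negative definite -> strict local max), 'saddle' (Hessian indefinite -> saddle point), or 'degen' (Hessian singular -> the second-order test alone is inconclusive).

Compute the Hessian H = grad^2 f:
  H = [[4, -1], [-1, 8]]
Verify stationarity: grad f(x*) = H x* + g = (0, 0).
Eigenvalues of H: 3.7639, 8.2361.
Both eigenvalues > 0, so H is positive definite -> x* is a strict local min.

min


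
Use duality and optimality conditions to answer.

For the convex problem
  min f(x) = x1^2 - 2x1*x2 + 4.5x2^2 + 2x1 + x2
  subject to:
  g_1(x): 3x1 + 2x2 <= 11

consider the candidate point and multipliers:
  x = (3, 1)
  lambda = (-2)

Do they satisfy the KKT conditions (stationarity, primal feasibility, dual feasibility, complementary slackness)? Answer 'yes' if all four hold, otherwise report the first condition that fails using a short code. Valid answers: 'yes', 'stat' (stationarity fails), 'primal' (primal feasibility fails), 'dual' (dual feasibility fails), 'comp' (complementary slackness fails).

Gradient of f: grad f(x) = Q x + c = (6, 4)
Constraint values g_i(x) = a_i^T x - b_i:
  g_1((3, 1)) = 0
Stationarity residual: grad f(x) + sum_i lambda_i a_i = (0, 0)
  -> stationarity OK
Primal feasibility (all g_i <= 0): OK
Dual feasibility (all lambda_i >= 0): FAILS
Complementary slackness (lambda_i * g_i(x) = 0 for all i): OK

Verdict: the first failing condition is dual_feasibility -> dual.

dual


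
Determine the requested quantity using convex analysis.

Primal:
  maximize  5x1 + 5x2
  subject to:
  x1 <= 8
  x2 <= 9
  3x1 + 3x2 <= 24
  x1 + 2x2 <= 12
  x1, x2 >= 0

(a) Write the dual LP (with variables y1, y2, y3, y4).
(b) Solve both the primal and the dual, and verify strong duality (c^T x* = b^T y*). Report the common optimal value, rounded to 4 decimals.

The standard primal-dual pair for 'max c^T x s.t. A x <= b, x >= 0' is:
  Dual:  min b^T y  s.t.  A^T y >= c,  y >= 0.

So the dual LP is:
  minimize  8y1 + 9y2 + 24y3 + 12y4
  subject to:
    y1 + 3y3 + y4 >= 5
    y2 + 3y3 + 2y4 >= 5
    y1, y2, y3, y4 >= 0

Solving the primal: x* = (8, 0).
  primal value c^T x* = 40.
Solving the dual: y* = (0, 0, 1.6667, 0).
  dual value b^T y* = 40.
Strong duality: c^T x* = b^T y*. Confirmed.

40


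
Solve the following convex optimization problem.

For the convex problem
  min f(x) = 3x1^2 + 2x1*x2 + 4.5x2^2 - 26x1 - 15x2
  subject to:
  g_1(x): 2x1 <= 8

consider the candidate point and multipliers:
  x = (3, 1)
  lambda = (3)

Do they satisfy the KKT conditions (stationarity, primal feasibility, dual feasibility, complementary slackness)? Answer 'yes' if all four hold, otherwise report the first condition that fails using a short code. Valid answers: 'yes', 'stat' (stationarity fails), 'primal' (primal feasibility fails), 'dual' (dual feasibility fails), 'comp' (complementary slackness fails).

Gradient of f: grad f(x) = Q x + c = (-6, 0)
Constraint values g_i(x) = a_i^T x - b_i:
  g_1((3, 1)) = -2
Stationarity residual: grad f(x) + sum_i lambda_i a_i = (0, 0)
  -> stationarity OK
Primal feasibility (all g_i <= 0): OK
Dual feasibility (all lambda_i >= 0): OK
Complementary slackness (lambda_i * g_i(x) = 0 for all i): FAILS

Verdict: the first failing condition is complementary_slackness -> comp.

comp


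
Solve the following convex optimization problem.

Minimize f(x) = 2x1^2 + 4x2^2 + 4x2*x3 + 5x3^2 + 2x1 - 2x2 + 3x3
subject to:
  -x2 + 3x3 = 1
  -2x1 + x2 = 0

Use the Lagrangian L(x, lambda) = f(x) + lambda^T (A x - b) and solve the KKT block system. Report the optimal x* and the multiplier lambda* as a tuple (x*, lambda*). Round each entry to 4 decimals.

Form the Lagrangian:
  L(x, lambda) = (1/2) x^T Q x + c^T x + lambda^T (A x - b)
Stationarity (grad_x L = 0): Q x + c + A^T lambda = 0.
Primal feasibility: A x = b.

This gives the KKT block system:
  [ Q   A^T ] [ x     ]   [-c ]
  [ A    0  ] [ lambda ] = [ b ]

Solving the linear system:
  x*      = (-0.0957, -0.1913, 0.2696)
  lambda* = (-1.6435, 0.8087)
  f(x*)   = 1.3217

x* = (-0.0957, -0.1913, 0.2696), lambda* = (-1.6435, 0.8087)


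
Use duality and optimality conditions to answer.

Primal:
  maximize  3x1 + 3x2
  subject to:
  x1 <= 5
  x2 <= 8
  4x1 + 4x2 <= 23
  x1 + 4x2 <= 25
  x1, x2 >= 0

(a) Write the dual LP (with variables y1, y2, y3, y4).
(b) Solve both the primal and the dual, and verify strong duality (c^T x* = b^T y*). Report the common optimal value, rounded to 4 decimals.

The standard primal-dual pair for 'max c^T x s.t. A x <= b, x >= 0' is:
  Dual:  min b^T y  s.t.  A^T y >= c,  y >= 0.

So the dual LP is:
  minimize  5y1 + 8y2 + 23y3 + 25y4
  subject to:
    y1 + 4y3 + y4 >= 3
    y2 + 4y3 + 4y4 >= 3
    y1, y2, y3, y4 >= 0

Solving the primal: x* = (5, 0.75).
  primal value c^T x* = 17.25.
Solving the dual: y* = (0, 0, 0.75, 0).
  dual value b^T y* = 17.25.
Strong duality: c^T x* = b^T y*. Confirmed.

17.25


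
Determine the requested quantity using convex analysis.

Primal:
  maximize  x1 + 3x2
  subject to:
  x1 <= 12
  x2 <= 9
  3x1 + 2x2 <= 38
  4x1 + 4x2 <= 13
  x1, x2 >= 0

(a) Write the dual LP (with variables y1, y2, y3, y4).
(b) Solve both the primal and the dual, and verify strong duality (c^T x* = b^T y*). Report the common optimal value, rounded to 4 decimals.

The standard primal-dual pair for 'max c^T x s.t. A x <= b, x >= 0' is:
  Dual:  min b^T y  s.t.  A^T y >= c,  y >= 0.

So the dual LP is:
  minimize  12y1 + 9y2 + 38y3 + 13y4
  subject to:
    y1 + 3y3 + 4y4 >= 1
    y2 + 2y3 + 4y4 >= 3
    y1, y2, y3, y4 >= 0

Solving the primal: x* = (0, 3.25).
  primal value c^T x* = 9.75.
Solving the dual: y* = (0, 0, 0, 0.75).
  dual value b^T y* = 9.75.
Strong duality: c^T x* = b^T y*. Confirmed.

9.75


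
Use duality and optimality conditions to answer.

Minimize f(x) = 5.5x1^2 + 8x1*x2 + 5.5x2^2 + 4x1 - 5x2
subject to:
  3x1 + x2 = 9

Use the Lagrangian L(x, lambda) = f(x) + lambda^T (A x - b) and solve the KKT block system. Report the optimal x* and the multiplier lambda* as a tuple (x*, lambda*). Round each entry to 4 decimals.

Form the Lagrangian:
  L(x, lambda) = (1/2) x^T Q x + c^T x + lambda^T (A x - b)
Stationarity (grad_x L = 0): Q x + c + A^T lambda = 0.
Primal feasibility: A x = b.

This gives the KKT block system:
  [ Q   A^T ] [ x     ]   [-c ]
  [ A    0  ] [ lambda ] = [ b ]

Solving the linear system:
  x*      = (3.3226, -0.9677)
  lambda* = (-10.9355)
  f(x*)   = 58.2742

x* = (3.3226, -0.9677), lambda* = (-10.9355)


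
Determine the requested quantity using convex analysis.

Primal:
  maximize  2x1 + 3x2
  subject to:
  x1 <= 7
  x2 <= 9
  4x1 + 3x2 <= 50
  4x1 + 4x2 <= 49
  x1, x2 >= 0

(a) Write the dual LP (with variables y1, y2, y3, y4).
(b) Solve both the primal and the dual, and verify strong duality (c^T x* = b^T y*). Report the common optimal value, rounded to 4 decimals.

The standard primal-dual pair for 'max c^T x s.t. A x <= b, x >= 0' is:
  Dual:  min b^T y  s.t.  A^T y >= c,  y >= 0.

So the dual LP is:
  minimize  7y1 + 9y2 + 50y3 + 49y4
  subject to:
    y1 + 4y3 + 4y4 >= 2
    y2 + 3y3 + 4y4 >= 3
    y1, y2, y3, y4 >= 0

Solving the primal: x* = (3.25, 9).
  primal value c^T x* = 33.5.
Solving the dual: y* = (0, 1, 0, 0.5).
  dual value b^T y* = 33.5.
Strong duality: c^T x* = b^T y*. Confirmed.

33.5


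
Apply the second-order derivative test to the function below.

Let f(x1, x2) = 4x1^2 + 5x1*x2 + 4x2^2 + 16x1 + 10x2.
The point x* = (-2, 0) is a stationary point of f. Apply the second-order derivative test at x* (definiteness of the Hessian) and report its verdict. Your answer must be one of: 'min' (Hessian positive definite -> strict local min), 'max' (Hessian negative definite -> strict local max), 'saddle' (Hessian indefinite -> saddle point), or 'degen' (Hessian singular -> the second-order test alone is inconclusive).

Compute the Hessian H = grad^2 f:
  H = [[8, 5], [5, 8]]
Verify stationarity: grad f(x*) = H x* + g = (0, 0).
Eigenvalues of H: 3, 13.
Both eigenvalues > 0, so H is positive definite -> x* is a strict local min.

min


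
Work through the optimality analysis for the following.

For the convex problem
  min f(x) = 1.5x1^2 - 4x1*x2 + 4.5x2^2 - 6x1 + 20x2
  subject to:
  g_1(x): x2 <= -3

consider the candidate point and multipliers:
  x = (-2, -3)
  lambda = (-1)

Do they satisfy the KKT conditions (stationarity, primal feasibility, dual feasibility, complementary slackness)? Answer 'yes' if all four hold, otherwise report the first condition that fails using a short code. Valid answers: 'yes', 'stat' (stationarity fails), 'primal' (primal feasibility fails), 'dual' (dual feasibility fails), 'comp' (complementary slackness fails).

Gradient of f: grad f(x) = Q x + c = (0, 1)
Constraint values g_i(x) = a_i^T x - b_i:
  g_1((-2, -3)) = 0
Stationarity residual: grad f(x) + sum_i lambda_i a_i = (0, 0)
  -> stationarity OK
Primal feasibility (all g_i <= 0): OK
Dual feasibility (all lambda_i >= 0): FAILS
Complementary slackness (lambda_i * g_i(x) = 0 for all i): OK

Verdict: the first failing condition is dual_feasibility -> dual.

dual


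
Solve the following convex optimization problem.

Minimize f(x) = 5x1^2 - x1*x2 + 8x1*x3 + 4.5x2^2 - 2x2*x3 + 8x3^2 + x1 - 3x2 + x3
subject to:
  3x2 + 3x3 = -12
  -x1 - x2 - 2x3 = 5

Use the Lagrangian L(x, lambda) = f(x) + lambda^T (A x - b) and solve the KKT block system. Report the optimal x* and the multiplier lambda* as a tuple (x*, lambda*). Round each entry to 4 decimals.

Form the Lagrangian:
  L(x, lambda) = (1/2) x^T Q x + c^T x + lambda^T (A x - b)
Stationarity (grad_x L = 0): Q x + c + A^T lambda = 0.
Primal feasibility: A x = b.

This gives the KKT block system:
  [ Q   A^T ] [ x     ]   [-c ]
  [ A    0  ] [ lambda ] = [ b ]

Solving the linear system:
  x*      = (1.0952, -1.9048, -2.0952)
  lambda* = (4.7143, -2.9048)
  f(x*)   = 37.9048

x* = (1.0952, -1.9048, -2.0952), lambda* = (4.7143, -2.9048)


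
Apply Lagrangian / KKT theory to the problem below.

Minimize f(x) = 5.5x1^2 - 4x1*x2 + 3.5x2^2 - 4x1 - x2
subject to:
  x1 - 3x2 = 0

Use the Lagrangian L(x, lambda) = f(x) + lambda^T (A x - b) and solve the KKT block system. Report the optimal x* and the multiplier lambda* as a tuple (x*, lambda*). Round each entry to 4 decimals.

Form the Lagrangian:
  L(x, lambda) = (1/2) x^T Q x + c^T x + lambda^T (A x - b)
Stationarity (grad_x L = 0): Q x + c + A^T lambda = 0.
Primal feasibility: A x = b.

This gives the KKT block system:
  [ Q   A^T ] [ x     ]   [-c ]
  [ A    0  ] [ lambda ] = [ b ]

Solving the linear system:
  x*      = (0.4756, 0.1585)
  lambda* = (-0.5976)
  f(x*)   = -1.0305

x* = (0.4756, 0.1585), lambda* = (-0.5976)


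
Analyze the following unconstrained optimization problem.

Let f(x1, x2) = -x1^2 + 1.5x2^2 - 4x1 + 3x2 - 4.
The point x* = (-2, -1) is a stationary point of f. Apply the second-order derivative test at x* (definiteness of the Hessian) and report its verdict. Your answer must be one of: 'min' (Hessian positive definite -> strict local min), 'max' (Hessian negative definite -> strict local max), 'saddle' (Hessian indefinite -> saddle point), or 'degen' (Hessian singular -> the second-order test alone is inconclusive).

Compute the Hessian H = grad^2 f:
  H = [[-2, 0], [0, 3]]
Verify stationarity: grad f(x*) = H x* + g = (0, 0).
Eigenvalues of H: -2, 3.
Eigenvalues have mixed signs, so H is indefinite -> x* is a saddle point.

saddle


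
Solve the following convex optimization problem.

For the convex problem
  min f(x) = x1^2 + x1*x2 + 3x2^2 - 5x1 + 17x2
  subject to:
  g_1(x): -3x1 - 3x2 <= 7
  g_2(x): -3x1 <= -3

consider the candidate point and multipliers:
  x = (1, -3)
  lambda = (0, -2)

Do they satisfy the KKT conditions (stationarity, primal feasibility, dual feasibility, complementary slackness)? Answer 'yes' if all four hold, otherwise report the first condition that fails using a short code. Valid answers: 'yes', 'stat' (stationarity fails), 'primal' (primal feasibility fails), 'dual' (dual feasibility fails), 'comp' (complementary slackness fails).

Gradient of f: grad f(x) = Q x + c = (-6, 0)
Constraint values g_i(x) = a_i^T x - b_i:
  g_1((1, -3)) = -1
  g_2((1, -3)) = 0
Stationarity residual: grad f(x) + sum_i lambda_i a_i = (0, 0)
  -> stationarity OK
Primal feasibility (all g_i <= 0): OK
Dual feasibility (all lambda_i >= 0): FAILS
Complementary slackness (lambda_i * g_i(x) = 0 for all i): OK

Verdict: the first failing condition is dual_feasibility -> dual.

dual


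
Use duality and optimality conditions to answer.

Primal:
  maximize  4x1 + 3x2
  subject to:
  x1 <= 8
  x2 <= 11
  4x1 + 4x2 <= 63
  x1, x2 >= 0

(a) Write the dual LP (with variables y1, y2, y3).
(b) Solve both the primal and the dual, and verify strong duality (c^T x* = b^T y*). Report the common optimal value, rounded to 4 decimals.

The standard primal-dual pair for 'max c^T x s.t. A x <= b, x >= 0' is:
  Dual:  min b^T y  s.t.  A^T y >= c,  y >= 0.

So the dual LP is:
  minimize  8y1 + 11y2 + 63y3
  subject to:
    y1 + 4y3 >= 4
    y2 + 4y3 >= 3
    y1, y2, y3 >= 0

Solving the primal: x* = (8, 7.75).
  primal value c^T x* = 55.25.
Solving the dual: y* = (1, 0, 0.75).
  dual value b^T y* = 55.25.
Strong duality: c^T x* = b^T y*. Confirmed.

55.25


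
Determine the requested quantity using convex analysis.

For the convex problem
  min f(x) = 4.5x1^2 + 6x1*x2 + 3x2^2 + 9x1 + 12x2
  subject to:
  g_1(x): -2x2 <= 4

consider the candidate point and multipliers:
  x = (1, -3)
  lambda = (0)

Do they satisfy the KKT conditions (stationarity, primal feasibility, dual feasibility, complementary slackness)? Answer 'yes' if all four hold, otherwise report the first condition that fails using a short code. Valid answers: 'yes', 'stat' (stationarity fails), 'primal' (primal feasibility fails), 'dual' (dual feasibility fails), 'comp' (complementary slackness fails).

Gradient of f: grad f(x) = Q x + c = (0, 0)
Constraint values g_i(x) = a_i^T x - b_i:
  g_1((1, -3)) = 2
Stationarity residual: grad f(x) + sum_i lambda_i a_i = (0, 0)
  -> stationarity OK
Primal feasibility (all g_i <= 0): FAILS
Dual feasibility (all lambda_i >= 0): OK
Complementary slackness (lambda_i * g_i(x) = 0 for all i): OK

Verdict: the first failing condition is primal_feasibility -> primal.

primal


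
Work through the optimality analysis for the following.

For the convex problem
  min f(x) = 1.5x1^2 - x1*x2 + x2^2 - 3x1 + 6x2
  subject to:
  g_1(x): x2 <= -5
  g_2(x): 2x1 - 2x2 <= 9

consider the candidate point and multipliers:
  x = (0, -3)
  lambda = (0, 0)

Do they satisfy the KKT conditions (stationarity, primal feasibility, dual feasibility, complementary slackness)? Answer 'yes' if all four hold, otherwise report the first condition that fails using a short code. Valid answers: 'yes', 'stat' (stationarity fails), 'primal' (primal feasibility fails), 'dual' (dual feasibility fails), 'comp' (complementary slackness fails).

Gradient of f: grad f(x) = Q x + c = (0, 0)
Constraint values g_i(x) = a_i^T x - b_i:
  g_1((0, -3)) = 2
  g_2((0, -3)) = -3
Stationarity residual: grad f(x) + sum_i lambda_i a_i = (0, 0)
  -> stationarity OK
Primal feasibility (all g_i <= 0): FAILS
Dual feasibility (all lambda_i >= 0): OK
Complementary slackness (lambda_i * g_i(x) = 0 for all i): OK

Verdict: the first failing condition is primal_feasibility -> primal.

primal


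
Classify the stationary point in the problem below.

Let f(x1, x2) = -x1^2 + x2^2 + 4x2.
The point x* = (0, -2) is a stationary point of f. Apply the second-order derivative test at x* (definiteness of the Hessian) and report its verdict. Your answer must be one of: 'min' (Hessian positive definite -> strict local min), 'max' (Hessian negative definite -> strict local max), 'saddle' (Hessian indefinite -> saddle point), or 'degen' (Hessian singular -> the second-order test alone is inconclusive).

Compute the Hessian H = grad^2 f:
  H = [[-2, 0], [0, 2]]
Verify stationarity: grad f(x*) = H x* + g = (0, 0).
Eigenvalues of H: -2, 2.
Eigenvalues have mixed signs, so H is indefinite -> x* is a saddle point.

saddle


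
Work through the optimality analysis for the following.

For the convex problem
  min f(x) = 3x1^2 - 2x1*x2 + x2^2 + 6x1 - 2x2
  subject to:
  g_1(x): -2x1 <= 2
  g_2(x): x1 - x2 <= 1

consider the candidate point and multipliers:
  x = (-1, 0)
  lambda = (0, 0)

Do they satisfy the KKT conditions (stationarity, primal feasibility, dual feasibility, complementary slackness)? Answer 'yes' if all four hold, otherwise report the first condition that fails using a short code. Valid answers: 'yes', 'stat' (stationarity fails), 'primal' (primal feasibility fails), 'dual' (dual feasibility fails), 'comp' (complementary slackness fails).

Gradient of f: grad f(x) = Q x + c = (0, 0)
Constraint values g_i(x) = a_i^T x - b_i:
  g_1((-1, 0)) = 0
  g_2((-1, 0)) = -2
Stationarity residual: grad f(x) + sum_i lambda_i a_i = (0, 0)
  -> stationarity OK
Primal feasibility (all g_i <= 0): OK
Dual feasibility (all lambda_i >= 0): OK
Complementary slackness (lambda_i * g_i(x) = 0 for all i): OK

Verdict: yes, KKT holds.

yes


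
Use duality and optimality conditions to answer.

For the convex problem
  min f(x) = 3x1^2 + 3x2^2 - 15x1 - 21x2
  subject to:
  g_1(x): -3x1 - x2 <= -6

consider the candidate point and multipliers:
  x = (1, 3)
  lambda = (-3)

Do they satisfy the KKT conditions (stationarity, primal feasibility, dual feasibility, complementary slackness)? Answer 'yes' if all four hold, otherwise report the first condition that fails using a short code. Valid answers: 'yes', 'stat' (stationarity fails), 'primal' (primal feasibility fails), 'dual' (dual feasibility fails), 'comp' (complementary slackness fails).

Gradient of f: grad f(x) = Q x + c = (-9, -3)
Constraint values g_i(x) = a_i^T x - b_i:
  g_1((1, 3)) = 0
Stationarity residual: grad f(x) + sum_i lambda_i a_i = (0, 0)
  -> stationarity OK
Primal feasibility (all g_i <= 0): OK
Dual feasibility (all lambda_i >= 0): FAILS
Complementary slackness (lambda_i * g_i(x) = 0 for all i): OK

Verdict: the first failing condition is dual_feasibility -> dual.

dual


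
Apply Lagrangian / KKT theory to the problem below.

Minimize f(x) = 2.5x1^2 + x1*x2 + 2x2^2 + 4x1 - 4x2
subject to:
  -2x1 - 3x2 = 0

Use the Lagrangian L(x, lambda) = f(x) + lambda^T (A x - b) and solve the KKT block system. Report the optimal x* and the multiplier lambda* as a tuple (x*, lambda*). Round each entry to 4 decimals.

Form the Lagrangian:
  L(x, lambda) = (1/2) x^T Q x + c^T x + lambda^T (A x - b)
Stationarity (grad_x L = 0): Q x + c + A^T lambda = 0.
Primal feasibility: A x = b.

This gives the KKT block system:
  [ Q   A^T ] [ x     ]   [-c ]
  [ A    0  ] [ lambda ] = [ b ]

Solving the linear system:
  x*      = (-1.2245, 0.8163)
  lambda* = (-0.6531)
  f(x*)   = -4.0816

x* = (-1.2245, 0.8163), lambda* = (-0.6531)


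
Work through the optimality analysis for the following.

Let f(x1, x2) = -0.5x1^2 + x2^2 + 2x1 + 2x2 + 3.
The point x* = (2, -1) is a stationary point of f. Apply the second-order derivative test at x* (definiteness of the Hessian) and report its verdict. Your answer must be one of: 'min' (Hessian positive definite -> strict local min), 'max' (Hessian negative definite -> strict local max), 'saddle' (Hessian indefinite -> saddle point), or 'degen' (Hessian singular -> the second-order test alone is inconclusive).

Compute the Hessian H = grad^2 f:
  H = [[-1, 0], [0, 2]]
Verify stationarity: grad f(x*) = H x* + g = (0, 0).
Eigenvalues of H: -1, 2.
Eigenvalues have mixed signs, so H is indefinite -> x* is a saddle point.

saddle


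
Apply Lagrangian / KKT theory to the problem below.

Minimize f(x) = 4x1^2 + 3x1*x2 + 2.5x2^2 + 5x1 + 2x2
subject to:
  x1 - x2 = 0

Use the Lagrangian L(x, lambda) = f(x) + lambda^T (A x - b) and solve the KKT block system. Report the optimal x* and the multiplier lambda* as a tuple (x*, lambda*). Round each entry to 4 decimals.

Form the Lagrangian:
  L(x, lambda) = (1/2) x^T Q x + c^T x + lambda^T (A x - b)
Stationarity (grad_x L = 0): Q x + c + A^T lambda = 0.
Primal feasibility: A x = b.

This gives the KKT block system:
  [ Q   A^T ] [ x     ]   [-c ]
  [ A    0  ] [ lambda ] = [ b ]

Solving the linear system:
  x*      = (-0.3684, -0.3684)
  lambda* = (-0.9474)
  f(x*)   = -1.2895

x* = (-0.3684, -0.3684), lambda* = (-0.9474)


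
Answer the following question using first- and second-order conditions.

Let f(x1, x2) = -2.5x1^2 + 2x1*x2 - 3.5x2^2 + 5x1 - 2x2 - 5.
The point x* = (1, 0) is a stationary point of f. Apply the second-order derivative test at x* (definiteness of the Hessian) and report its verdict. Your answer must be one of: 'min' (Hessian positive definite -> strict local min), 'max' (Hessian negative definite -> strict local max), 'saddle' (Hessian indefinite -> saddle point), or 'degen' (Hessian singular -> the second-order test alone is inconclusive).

Compute the Hessian H = grad^2 f:
  H = [[-5, 2], [2, -7]]
Verify stationarity: grad f(x*) = H x* + g = (0, 0).
Eigenvalues of H: -8.2361, -3.7639.
Both eigenvalues < 0, so H is negative definite -> x* is a strict local max.

max


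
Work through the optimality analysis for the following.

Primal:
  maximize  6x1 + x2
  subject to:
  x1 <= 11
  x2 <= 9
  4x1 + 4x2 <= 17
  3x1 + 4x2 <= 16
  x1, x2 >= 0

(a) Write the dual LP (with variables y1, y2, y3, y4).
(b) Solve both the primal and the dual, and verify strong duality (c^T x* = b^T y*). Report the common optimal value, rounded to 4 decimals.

The standard primal-dual pair for 'max c^T x s.t. A x <= b, x >= 0' is:
  Dual:  min b^T y  s.t.  A^T y >= c,  y >= 0.

So the dual LP is:
  minimize  11y1 + 9y2 + 17y3 + 16y4
  subject to:
    y1 + 4y3 + 3y4 >= 6
    y2 + 4y3 + 4y4 >= 1
    y1, y2, y3, y4 >= 0

Solving the primal: x* = (4.25, 0).
  primal value c^T x* = 25.5.
Solving the dual: y* = (0, 0, 1.5, 0).
  dual value b^T y* = 25.5.
Strong duality: c^T x* = b^T y*. Confirmed.

25.5


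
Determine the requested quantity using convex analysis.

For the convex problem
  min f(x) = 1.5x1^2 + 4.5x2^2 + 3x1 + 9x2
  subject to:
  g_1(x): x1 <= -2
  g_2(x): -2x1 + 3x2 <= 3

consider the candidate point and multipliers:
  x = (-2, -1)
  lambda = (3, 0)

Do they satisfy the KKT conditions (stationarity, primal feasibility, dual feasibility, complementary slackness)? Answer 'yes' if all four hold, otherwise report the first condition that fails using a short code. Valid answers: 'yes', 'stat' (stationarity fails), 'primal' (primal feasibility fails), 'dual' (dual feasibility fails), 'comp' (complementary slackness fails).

Gradient of f: grad f(x) = Q x + c = (-3, 0)
Constraint values g_i(x) = a_i^T x - b_i:
  g_1((-2, -1)) = 0
  g_2((-2, -1)) = -2
Stationarity residual: grad f(x) + sum_i lambda_i a_i = (0, 0)
  -> stationarity OK
Primal feasibility (all g_i <= 0): OK
Dual feasibility (all lambda_i >= 0): OK
Complementary slackness (lambda_i * g_i(x) = 0 for all i): OK

Verdict: yes, KKT holds.

yes


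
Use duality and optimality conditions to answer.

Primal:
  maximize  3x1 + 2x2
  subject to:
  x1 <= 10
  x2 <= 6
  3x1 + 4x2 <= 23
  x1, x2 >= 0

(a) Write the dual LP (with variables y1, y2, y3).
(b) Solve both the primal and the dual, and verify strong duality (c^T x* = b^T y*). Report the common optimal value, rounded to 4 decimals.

The standard primal-dual pair for 'max c^T x s.t. A x <= b, x >= 0' is:
  Dual:  min b^T y  s.t.  A^T y >= c,  y >= 0.

So the dual LP is:
  minimize  10y1 + 6y2 + 23y3
  subject to:
    y1 + 3y3 >= 3
    y2 + 4y3 >= 2
    y1, y2, y3 >= 0

Solving the primal: x* = (7.6667, 0).
  primal value c^T x* = 23.
Solving the dual: y* = (0, 0, 1).
  dual value b^T y* = 23.
Strong duality: c^T x* = b^T y*. Confirmed.

23


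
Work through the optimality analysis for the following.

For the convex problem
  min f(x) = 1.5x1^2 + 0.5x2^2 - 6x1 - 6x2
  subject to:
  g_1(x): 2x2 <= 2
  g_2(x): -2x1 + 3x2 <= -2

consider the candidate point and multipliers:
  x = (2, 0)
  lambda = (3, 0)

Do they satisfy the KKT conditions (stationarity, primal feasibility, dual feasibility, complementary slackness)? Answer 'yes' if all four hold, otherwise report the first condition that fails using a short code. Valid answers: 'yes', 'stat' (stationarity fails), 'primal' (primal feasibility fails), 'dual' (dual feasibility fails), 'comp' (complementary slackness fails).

Gradient of f: grad f(x) = Q x + c = (0, -6)
Constraint values g_i(x) = a_i^T x - b_i:
  g_1((2, 0)) = -2
  g_2((2, 0)) = -2
Stationarity residual: grad f(x) + sum_i lambda_i a_i = (0, 0)
  -> stationarity OK
Primal feasibility (all g_i <= 0): OK
Dual feasibility (all lambda_i >= 0): OK
Complementary slackness (lambda_i * g_i(x) = 0 for all i): FAILS

Verdict: the first failing condition is complementary_slackness -> comp.

comp
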